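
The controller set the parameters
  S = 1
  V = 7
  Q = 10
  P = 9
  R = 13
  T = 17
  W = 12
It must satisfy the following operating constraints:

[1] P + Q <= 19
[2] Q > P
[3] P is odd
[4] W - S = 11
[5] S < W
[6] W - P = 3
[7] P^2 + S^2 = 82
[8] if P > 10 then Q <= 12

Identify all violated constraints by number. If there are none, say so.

[1] P + Q = 9 + 10 = 19; 19 ≤ 19 — OK.
[2] Q = 10, P = 9; 10 > 9 — OK.
[3] P = 9 is odd — OK.
[4] W - S = 12 - 1 = 11 — OK.
[5] S = 1, W = 12; 1 < 12 — OK.
[6] W - P = 12 - 9 = 3 — OK.
[7] P^2 + S^2 = 9^2 + 1^2 = 81 + 1 = 82 — OK.
[8] P = 9, not > 10; antecedent false, conditional vacuously true — OK.

The assignment satisfies every constraint.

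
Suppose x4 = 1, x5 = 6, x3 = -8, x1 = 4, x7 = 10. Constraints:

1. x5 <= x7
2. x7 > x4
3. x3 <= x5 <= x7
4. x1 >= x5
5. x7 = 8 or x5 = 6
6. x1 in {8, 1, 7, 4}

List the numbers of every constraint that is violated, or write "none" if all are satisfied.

No — constraint 4 is not satisfied.

1. x5 = 6, x7 = 10; 6 ≤ 10 — OK.
2. x7 = 10, x4 = 1; 10 > 1 — OK.
3. values -8 <= 6 <= 10 — OK.
4. x1 = 4, x5 = 6; 4 < 6 (want ≥) — violated.
5. x7 = 10 ≠ 8, but x5 = 6 = 6 (second disjunct) — OK.
6. x1 = 4 is in {8, 1, 7, 4} — OK.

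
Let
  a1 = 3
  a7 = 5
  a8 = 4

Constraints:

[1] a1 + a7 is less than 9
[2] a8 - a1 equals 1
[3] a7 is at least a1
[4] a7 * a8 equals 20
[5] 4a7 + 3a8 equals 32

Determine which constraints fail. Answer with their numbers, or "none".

[1] a1 + a7 = 3 + 5 = 8; 8 < 9  ✔
[2] a8 - a1 = 4 - 3 = 1  ✔
[3] a7 = 5, a1 = 3; 5 ≥ 3  ✔
[4] a7 * a8 = 5 * 4 = 20  ✔
[5] 4a7 + 3a8 = 4(5) + 3(4) = 32  ✔

Yes — all constraints hold.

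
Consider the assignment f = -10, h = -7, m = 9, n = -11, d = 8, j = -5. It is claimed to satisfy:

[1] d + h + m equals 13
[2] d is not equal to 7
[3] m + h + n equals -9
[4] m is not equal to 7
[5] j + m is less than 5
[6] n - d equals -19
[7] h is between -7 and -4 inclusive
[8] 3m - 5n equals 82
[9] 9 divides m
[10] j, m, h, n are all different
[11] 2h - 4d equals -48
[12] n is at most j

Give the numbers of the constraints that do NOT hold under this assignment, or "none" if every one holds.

Violated: 1, 11.

[1] d + h + m = 8 + (-7) + 9 = 10, not 13  ✗
[2] d = 8, and 8 ≠ 7  ✓
[3] m + h + n = 9 + (-7) + (-11) = -9  ✓
[4] m = 9, and 9 ≠ 7  ✓
[5] j + m = -5 + 9 = 4; 4 < 5  ✓
[6] n - d = -11 - 8 = -19  ✓
[7] h = -7 lies in [-7, -4]  ✓
[8] 3m - 5n = 3(9) - 5(-11) = 82  ✓
[9] 9 / 9 = 1, so 9 divides 9  ✓
[10] values -5, 9, -7, -11 are pairwise distinct  ✓
[11] 2h - 4d = 2(-7) - 4(8) = -46, not -48  ✗
[12] n = -11, j = -5; -11 ≤ -5  ✓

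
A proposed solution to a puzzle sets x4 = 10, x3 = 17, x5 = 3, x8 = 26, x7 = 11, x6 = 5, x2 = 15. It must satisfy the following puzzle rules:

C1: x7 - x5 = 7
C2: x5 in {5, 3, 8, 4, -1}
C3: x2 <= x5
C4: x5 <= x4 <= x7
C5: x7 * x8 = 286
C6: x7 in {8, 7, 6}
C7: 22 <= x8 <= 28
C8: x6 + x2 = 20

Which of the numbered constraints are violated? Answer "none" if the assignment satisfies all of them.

C1: x7 - x5 = 11 - 3 = 8, not 7  FAIL
C2: x5 = 3 is in {5, 3, 8, 4, -1}  OK
C3: x2 = 15, x5 = 3; 15 > 3 (want ≤)  FAIL
C4: values 3 <= 10 <= 11  OK
C5: x7 * x8 = 11 * 26 = 286  OK
C6: x7 = 11 is not in {8, 7, 6}  FAIL
C7: x8 = 26 lies in [22, 28]  OK
C8: x6 + x2 = 5 + 15 = 20  OK

Constraints 1, 3, 6 are violated.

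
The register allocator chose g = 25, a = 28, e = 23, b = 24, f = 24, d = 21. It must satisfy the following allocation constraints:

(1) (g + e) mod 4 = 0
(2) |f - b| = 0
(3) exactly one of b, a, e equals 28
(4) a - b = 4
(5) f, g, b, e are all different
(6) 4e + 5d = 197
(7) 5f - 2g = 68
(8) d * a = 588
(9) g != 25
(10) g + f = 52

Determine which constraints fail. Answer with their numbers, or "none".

(1) g + e = 48; 48 mod 4 = 0  OK
(2) |24 - 24| = 0  OK
(3) b=24, a=28, e=23; 1 of them equals 28  OK
(4) a - b = 28 - 24 = 4  OK
(5) f = b = 24, not all different  FAIL
(6) 4e + 5d = 4(23) + 5(21) = 197  OK
(7) 5f - 2g = 5(24) - 2(25) = 70, not 68  FAIL
(8) d * a = 21 * 28 = 588  OK
(9) g = 25, but 25 is required to differ  FAIL
(10) g + f = 25 + 24 = 49, not 52  FAIL

The assignment fails constraints 5, 7, 9, and 10.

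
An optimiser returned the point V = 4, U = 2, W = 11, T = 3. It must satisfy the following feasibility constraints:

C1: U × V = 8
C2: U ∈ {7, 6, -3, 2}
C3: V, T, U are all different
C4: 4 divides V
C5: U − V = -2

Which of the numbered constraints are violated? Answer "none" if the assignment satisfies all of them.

C1: U × V = 2 × 4 = 8  OK
C2: U = 2 is in {7, 6, -3, 2}  OK
C3: values 4, 3, 2 are pairwise distinct  OK
C4: 4 / 4 = 1, so 4 divides 4  OK
C5: U − V = 2 − 4 = -2  OK

Yes — all constraints hold.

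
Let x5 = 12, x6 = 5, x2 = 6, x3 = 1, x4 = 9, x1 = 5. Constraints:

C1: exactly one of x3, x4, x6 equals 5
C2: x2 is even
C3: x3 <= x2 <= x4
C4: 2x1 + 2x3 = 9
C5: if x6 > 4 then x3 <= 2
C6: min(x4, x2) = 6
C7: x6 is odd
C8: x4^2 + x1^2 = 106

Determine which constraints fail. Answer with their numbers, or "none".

Violated: 4.

C1: x3=1, x4=9, x6=5; 1 of them equals 5  holds
C2: x2 = 6 is even  holds
C3: values 1 <= 6 <= 9  holds
C4: 2x1 + 2x3 = 2(5) + 2(1) = 12, not 9  fails
C5: x6 = 5 > 4, so we need x3 ≤ 2; x3 = 1 ≤ 2  holds
C6: min(9, 6) = 6  holds
C7: x6 = 5 is odd  holds
C8: x4^2 + x1^2 = 9^2 + 5^2 = 81 + 25 = 106  holds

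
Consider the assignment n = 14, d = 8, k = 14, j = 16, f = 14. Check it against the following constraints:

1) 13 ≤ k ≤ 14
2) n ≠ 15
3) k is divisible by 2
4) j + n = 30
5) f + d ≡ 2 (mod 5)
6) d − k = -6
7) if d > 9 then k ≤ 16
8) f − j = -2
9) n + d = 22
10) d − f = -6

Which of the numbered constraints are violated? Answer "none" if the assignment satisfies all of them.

No violations.

1) k = 14 lies in [13, 14] — holds.
2) n = 14, and 14 ≠ 15 — holds.
3) 14 / 2 = 7, so 2 divides 14 — holds.
4) j + n = 16 + 14 = 30 — holds.
5) f + d = 22; 22 mod 5 = 2 — holds.
6) d − k = 8 − 14 = -6 — holds.
7) d = 8, not > 9; antecedent false, conditional vacuously true — holds.
8) f − j = 14 − 16 = -2 — holds.
9) n + d = 14 + 8 = 22 — holds.
10) d − f = 8 − 14 = -6 — holds.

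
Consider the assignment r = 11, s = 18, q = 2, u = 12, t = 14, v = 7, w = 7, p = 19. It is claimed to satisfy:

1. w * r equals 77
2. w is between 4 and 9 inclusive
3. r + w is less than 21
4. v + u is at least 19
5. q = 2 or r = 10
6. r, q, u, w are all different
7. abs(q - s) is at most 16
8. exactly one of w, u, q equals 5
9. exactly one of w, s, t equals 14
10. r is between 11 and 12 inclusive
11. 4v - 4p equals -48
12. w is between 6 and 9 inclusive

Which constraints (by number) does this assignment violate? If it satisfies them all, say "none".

No — constraint 8 is not satisfied.

1. w * r = 7 * 11 = 77  ✔
2. w = 7 lies in [4, 9]  ✔
3. r + w = 11 + 7 = 18; 18 < 21  ✔
4. v + u = 7 + 12 = 19; 19 ≥ 19  ✔
5. q = 2 = 2 (first disjunct)  ✔
6. values 11, 2, 12, 7 are pairwise distinct  ✔
7. abs(2 - 18) = 16; 16 ≤ 16  ✔
8. w=7, u=12, q=2; 0 of them equal 5, not exactly one  ✘
9. w=7, s=18, t=14; 1 of them equals 14  ✔
10. r = 11 lies in [11, 12]  ✔
11. 4v - 4p = 4(7) - 4(19) = -48  ✔
12. w = 7 lies in [6, 9]  ✔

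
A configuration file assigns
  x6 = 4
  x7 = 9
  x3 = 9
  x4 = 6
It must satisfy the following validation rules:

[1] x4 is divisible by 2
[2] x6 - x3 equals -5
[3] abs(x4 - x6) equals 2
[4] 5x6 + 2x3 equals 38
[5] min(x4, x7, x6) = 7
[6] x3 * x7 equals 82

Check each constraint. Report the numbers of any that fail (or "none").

[1] 6 / 2 = 3, so 2 divides 6 — holds.
[2] x6 - x3 = 4 - 9 = -5 — holds.
[3] abs(6 - 4) = 2 — holds.
[4] 5x6 + 2x3 = 5(4) + 2(9) = 38 — holds.
[5] min(6, 9, 4) = 4, not 7 — fails.
[6] x3 * x7 = 9 * 9 = 81, not 82 — fails.

Violated: 5, 6.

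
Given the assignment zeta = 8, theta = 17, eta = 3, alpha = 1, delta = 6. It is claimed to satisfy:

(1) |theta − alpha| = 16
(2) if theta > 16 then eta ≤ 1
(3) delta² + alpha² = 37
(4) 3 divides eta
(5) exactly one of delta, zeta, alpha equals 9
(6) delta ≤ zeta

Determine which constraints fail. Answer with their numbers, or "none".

No — constraints 2 and 5 are not satisfied.

(1) |17 − 1| = 16  true
(2) theta = 17 > 16, so we need eta ≤ 1; but eta = 3 > 1  false
(3) delta² + alpha² = 6² + 1² = 36 + 1 = 37  true
(4) 3 / 3 = 1, so 3 divides 3  true
(5) delta=6, zeta=8, alpha=1; 0 of them equal 9, not exactly one  false
(6) delta = 6, zeta = 8; 6 ≤ 8  true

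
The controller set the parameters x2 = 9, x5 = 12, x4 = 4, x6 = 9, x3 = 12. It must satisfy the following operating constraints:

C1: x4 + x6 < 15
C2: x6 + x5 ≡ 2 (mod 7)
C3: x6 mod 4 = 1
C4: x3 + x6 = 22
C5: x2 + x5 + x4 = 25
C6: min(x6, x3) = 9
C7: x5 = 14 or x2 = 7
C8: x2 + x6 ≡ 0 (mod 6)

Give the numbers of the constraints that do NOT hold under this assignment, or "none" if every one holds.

C1: x4 + x6 = 4 + 9 = 13; 13 < 15 — holds.
C2: x6 + x5 = 21; 21 mod 7 = 0, not 2 — does not hold.
C3: 9 mod 4 = 1 — holds.
C4: x3 + x6 = 12 + 9 = 21, not 22 — does not hold.
C5: x2 + x5 + x4 = 9 + 12 + 4 = 25 — holds.
C6: min(9, 12) = 9 — holds.
C7: x5 = 12 ≠ 14 and x2 = 9 ≠ 7; both disjuncts false — does not hold.
C8: x2 + x6 = 18; 18 mod 6 = 0 — holds.

The assignment fails constraints 2, 4, and 7.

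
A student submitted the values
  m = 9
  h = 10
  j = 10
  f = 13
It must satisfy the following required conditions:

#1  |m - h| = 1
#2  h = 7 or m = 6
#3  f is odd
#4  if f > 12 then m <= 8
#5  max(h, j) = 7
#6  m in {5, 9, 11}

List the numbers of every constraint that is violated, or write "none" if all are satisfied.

Violated: 2, 4, and 5.

#1 |9 - 10| = 1 — OK.
#2 h = 10 ≠ 7 and m = 9 ≠ 6; both disjuncts false — violated.
#3 f = 13 is odd — OK.
#4 f = 13 > 12, so we need m ≤ 8; but m = 9 > 8 — violated.
#5 max(10, 10) = 10, not 7 — violated.
#6 m = 9 is in {5, 9, 11} — OK.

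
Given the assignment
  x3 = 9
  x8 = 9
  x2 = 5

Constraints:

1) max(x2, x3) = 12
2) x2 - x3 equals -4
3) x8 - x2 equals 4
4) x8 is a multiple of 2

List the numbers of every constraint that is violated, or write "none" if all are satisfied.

Constraints 1, 4 are violated.

1) max(5, 9) = 9, not 12  false
2) x2 - x3 = 5 - 9 = -4  true
3) x8 - x2 = 9 - 5 = 4  true
4) 9 = 2*4 + 1, so 2 does not divide 9  false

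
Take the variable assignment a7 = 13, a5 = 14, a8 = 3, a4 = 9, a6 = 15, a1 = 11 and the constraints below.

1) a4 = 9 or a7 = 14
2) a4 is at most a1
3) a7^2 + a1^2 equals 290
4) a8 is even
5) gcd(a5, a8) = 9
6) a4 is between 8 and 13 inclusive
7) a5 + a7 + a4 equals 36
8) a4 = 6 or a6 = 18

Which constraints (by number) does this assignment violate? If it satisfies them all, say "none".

1) a4 = 9 = 9 (first disjunct) — OK.
2) a4 = 9, a1 = 11; 9 ≤ 11 — OK.
3) a7^2 + a1^2 = 13^2 + 11^2 = 169 + 121 = 290 — OK.
4) a8 = 3 is odd — violated.
5) gcd(14, 3) = 1, not 9 — violated.
6) a4 = 9 lies in [8, 13] — OK.
7) a5 + a7 + a4 = 14 + 13 + 9 = 36 — OK.
8) a4 = 9 ≠ 6 and a6 = 15 ≠ 18; both disjuncts false — violated.

No — constraints 4, 5, and 8 are not satisfied.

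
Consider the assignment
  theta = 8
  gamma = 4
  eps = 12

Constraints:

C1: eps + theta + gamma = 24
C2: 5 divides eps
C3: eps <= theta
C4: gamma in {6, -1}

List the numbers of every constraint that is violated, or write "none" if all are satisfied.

C1: eps + theta + gamma = 12 + 8 + 4 = 24  ✔
C2: 12 = 5*2 + 2, so 5 does not divide 12  ✘
C3: eps = 12, theta = 8; 12 > 8 (want ≤)  ✘
C4: gamma = 4 is not in {6, -1}  ✘

Constraints 2, 3, 4 are violated.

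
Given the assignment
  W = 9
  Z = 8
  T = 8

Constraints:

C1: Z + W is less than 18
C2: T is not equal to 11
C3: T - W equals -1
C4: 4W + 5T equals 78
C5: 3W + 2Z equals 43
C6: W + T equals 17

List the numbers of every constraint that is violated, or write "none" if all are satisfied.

Constraint 4 does not hold.

C1: Z + W = 8 + 9 = 17; 17 < 18 — holds.
C2: T = 8, and 8 ≠ 11 — holds.
C3: T - W = 8 - 9 = -1 — holds.
C4: 4W + 5T = 4(9) + 5(8) = 76, not 78 — does not hold.
C5: 3W + 2Z = 3(9) + 2(8) = 43 — holds.
C6: W + T = 9 + 8 = 17 — holds.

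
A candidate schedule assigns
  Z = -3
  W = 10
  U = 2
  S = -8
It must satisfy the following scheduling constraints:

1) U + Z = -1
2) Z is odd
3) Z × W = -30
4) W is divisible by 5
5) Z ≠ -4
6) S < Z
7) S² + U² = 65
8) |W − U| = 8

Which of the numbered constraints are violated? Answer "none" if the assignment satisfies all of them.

Violated: 7.

1) U + Z = 2 + (-3) = -1  ✓
2) Z = -3 is odd  ✓
3) Z × W = -3 × 10 = -30  ✓
4) 10 / 5 = 2, so 5 divides 10  ✓
5) Z = -3, and -3 ≠ -4  ✓
6) S = -8, Z = -3; -8 < -3  ✓
7) S² + U² = (-8)² + 2² = 64 + 4 = 68, not 65  ✗
8) |10 − 2| = 8  ✓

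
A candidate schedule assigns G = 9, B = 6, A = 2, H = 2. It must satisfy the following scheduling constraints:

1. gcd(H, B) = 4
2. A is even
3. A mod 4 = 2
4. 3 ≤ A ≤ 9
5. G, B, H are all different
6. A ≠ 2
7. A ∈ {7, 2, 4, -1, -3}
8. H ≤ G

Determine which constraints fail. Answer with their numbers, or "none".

Violated: 1, 4, 6.

1. gcd(2, 6) = 2, not 4  no
2. A = 2 is even  yes
3. 2 mod 4 = 2  yes
4. A = 2 is outside [3, 9]  no
5. values 9, 6, 2 are pairwise distinct  yes
6. A = 2, but 2 is required to differ  no
7. A = 2 is in {7, 2, 4, -1, -3}  yes
8. H = 2, G = 9; 2 ≤ 9  yes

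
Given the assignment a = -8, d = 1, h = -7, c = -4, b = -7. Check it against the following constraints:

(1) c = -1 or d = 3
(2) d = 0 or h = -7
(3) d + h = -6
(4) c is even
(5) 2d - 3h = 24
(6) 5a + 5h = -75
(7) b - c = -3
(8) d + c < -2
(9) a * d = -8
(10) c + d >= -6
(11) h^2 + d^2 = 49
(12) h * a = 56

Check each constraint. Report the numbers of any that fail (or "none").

(1) c = -4 ≠ -1 and d = 1 ≠ 3; both disjuncts false — fails.
(2) d = 1 ≠ 0, but h = -7 = -7 (second disjunct) — holds.
(3) d + h = 1 + (-7) = -6 — holds.
(4) c = -4 is even — holds.
(5) 2d - 3h = 2(1) - 3(-7) = 23, not 24 — fails.
(6) 5a + 5h = 5(-8) + 5(-7) = -75 — holds.
(7) b - c = -7 - (-4) = -3 — holds.
(8) d + c = 1 + (-4) = -3; -3 < -2 — holds.
(9) a * d = -8 * 1 = -8 — holds.
(10) c + d = -4 + 1 = -3; -3 ≥ -6 — holds.
(11) h^2 + d^2 = (-7)^2 + 1^2 = 49 + 1 = 50, not 49 — fails.
(12) h * a = -7 * (-8) = 56 — holds.

No — constraints 1, 5, 11 are not satisfied.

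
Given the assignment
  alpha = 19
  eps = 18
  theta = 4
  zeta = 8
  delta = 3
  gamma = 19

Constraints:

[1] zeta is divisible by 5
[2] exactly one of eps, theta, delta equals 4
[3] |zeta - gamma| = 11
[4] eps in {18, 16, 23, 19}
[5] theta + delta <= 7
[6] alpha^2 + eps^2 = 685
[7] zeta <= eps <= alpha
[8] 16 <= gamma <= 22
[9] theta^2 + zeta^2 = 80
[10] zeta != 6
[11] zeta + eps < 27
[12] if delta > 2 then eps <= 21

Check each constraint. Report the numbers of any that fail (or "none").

The assignment fails constraint 1.

[1] 8 = 5*1 + 3, so 5 does not divide 8 — violated.
[2] eps=18, theta=4, delta=3; 1 of them equals 4 — OK.
[3] |8 - 19| = 11 — OK.
[4] eps = 18 is in {18, 16, 23, 19} — OK.
[5] theta + delta = 4 + 3 = 7; 7 ≤ 7 — OK.
[6] alpha^2 + eps^2 = 19^2 + 18^2 = 361 + 324 = 685 — OK.
[7] values 8 <= 18 <= 19 — OK.
[8] gamma = 19 lies in [16, 22] — OK.
[9] theta^2 + zeta^2 = 4^2 + 8^2 = 16 + 64 = 80 — OK.
[10] zeta = 8, and 8 ≠ 6 — OK.
[11] zeta + eps = 8 + 18 = 26; 26 < 27 — OK.
[12] delta = 3 > 2, so we need eps ≤ 21; eps = 18 ≤ 21 — OK.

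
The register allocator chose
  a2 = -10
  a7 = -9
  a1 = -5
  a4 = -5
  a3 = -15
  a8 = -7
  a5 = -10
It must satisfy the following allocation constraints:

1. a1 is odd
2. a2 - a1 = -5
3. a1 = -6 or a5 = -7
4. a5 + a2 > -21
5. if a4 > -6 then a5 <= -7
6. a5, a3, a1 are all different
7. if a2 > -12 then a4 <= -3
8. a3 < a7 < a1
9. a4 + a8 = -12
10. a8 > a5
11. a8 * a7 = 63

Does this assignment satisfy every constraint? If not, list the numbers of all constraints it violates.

1. a1 = -5 is odd  ✔
2. a2 - a1 = -10 - (-5) = -5  ✔
3. a1 = -5 ≠ -6 and a5 = -10 ≠ -7; both disjuncts false  ✘
4. a5 + a2 = -10 + (-10) = -20; -20 > -21  ✔
5. a4 = -5 > -6, so we need a5 ≤ -7; a5 = -10 ≤ -7  ✔
6. values -10, -15, -5 are pairwise distinct  ✔
7. a2 = -10 > -12, so we need a4 ≤ -3; a4 = -5 ≤ -3  ✔
8. values -15 < -9 < -5  ✔
9. a4 + a8 = -5 + (-7) = -12  ✔
10. a8 = -7, a5 = -10; -7 > -10  ✔
11. a8 * a7 = -7 * (-9) = 63  ✔

Constraint 3 does not hold.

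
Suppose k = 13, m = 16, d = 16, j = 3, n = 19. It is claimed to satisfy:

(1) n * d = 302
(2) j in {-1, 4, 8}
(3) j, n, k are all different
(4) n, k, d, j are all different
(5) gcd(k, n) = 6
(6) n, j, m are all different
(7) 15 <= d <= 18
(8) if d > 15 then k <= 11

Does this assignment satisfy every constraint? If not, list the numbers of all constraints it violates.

(1) n * d = 19 * 16 = 304, not 302 — fails.
(2) j = 3 is not in {-1, 4, 8} — fails.
(3) values 3, 19, 13 are pairwise distinct — holds.
(4) values 19, 13, 16, 3 are pairwise distinct — holds.
(5) gcd(13, 19) = 1, not 6 — fails.
(6) values 19, 3, 16 are pairwise distinct — holds.
(7) d = 16 lies in [15, 18] — holds.
(8) d = 16 > 15, so we need k ≤ 11; but k = 13 > 11 — fails.

The assignment fails constraints 1, 2, 5, and 8.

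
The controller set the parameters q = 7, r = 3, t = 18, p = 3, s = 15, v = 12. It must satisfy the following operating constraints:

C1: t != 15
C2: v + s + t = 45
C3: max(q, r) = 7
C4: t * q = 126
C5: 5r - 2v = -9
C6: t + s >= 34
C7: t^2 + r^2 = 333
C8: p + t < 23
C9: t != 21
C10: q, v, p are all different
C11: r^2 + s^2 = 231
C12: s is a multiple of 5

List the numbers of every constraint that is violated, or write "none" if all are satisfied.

Violated: 6, 11.

C1: t = 18, and 18 ≠ 15 — satisfied.
C2: v + s + t = 12 + 15 + 18 = 45 — satisfied.
C3: max(7, 3) = 7 — satisfied.
C4: t * q = 18 * 7 = 126 — satisfied.
C5: 5r - 2v = 5(3) - 2(12) = -9 — satisfied.
C6: t + s = 18 + 15 = 33; 33 < 34, bound 34 not met — violated.
C7: t^2 + r^2 = 18^2 + 3^2 = 324 + 9 = 333 — satisfied.
C8: p + t = 3 + 18 = 21; 21 < 23 — satisfied.
C9: t = 18, and 18 ≠ 21 — satisfied.
C10: values 7, 12, 3 are pairwise distinct — satisfied.
C11: r^2 + s^2 = 3^2 + 15^2 = 9 + 225 = 234, not 231 — violated.
C12: 15 / 5 = 3, so 5 divides 15 — satisfied.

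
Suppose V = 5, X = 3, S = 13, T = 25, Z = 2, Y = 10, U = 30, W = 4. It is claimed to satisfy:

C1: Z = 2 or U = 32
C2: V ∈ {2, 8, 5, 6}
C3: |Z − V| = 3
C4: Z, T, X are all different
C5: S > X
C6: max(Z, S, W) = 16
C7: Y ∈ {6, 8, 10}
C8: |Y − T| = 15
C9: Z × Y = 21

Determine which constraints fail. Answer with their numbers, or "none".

Violated: 6 and 9.

C1: Z = 2 = 2 (first disjunct)  ✓
C2: V = 5 is in {2, 8, 5, 6}  ✓
C3: |2 − 5| = 3  ✓
C4: values 2, 25, 3 are pairwise distinct  ✓
C5: S = 13, X = 3; 13 > 3  ✓
C6: max(2, 13, 4) = 13, not 16  ✗
C7: Y = 10 is in {6, 8, 10}  ✓
C8: |10 − 25| = 15  ✓
C9: Z × Y = 2 × 10 = 20, not 21  ✗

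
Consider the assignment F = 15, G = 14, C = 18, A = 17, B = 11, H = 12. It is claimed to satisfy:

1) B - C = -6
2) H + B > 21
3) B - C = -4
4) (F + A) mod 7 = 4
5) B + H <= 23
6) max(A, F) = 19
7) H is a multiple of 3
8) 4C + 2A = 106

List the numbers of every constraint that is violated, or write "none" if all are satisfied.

1) B - C = 11 - 18 = -7, not -6 — fails.
2) H + B = 12 + 11 = 23; 23 > 21 — holds.
3) B - C = 11 - 18 = -7, not -4 — fails.
4) F + A = 32; 32 mod 7 = 4 — holds.
5) B + H = 11 + 12 = 23; 23 ≤ 23 — holds.
6) max(17, 15) = 17, not 19 — fails.
7) 12 / 3 = 4, so 3 divides 12 — holds.
8) 4C + 2A = 4(18) + 2(17) = 106 — holds.

No — constraints 1, 3, and 6 are not satisfied.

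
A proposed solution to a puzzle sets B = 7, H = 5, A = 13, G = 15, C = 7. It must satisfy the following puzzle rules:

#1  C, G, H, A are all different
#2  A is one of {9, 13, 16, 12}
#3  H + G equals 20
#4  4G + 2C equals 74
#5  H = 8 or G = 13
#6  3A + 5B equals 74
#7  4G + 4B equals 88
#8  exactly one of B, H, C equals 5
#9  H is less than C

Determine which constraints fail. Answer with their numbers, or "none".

The assignment fails constraint 5.

#1 values 7, 15, 5, 13 are pairwise distinct — satisfied.
#2 A = 13 is in {9, 13, 16, 12} — satisfied.
#3 H + G = 5 + 15 = 20 — satisfied.
#4 4G + 2C = 4(15) + 2(7) = 74 — satisfied.
#5 H = 5 ≠ 8 and G = 15 ≠ 13; both disjuncts false — violated.
#6 3A + 5B = 3(13) + 5(7) = 74 — satisfied.
#7 4G + 4B = 4(15) + 4(7) = 88 — satisfied.
#8 B=7, H=5, C=7; 1 of them equals 5 — satisfied.
#9 H = 5, C = 7; 5 < 7 — satisfied.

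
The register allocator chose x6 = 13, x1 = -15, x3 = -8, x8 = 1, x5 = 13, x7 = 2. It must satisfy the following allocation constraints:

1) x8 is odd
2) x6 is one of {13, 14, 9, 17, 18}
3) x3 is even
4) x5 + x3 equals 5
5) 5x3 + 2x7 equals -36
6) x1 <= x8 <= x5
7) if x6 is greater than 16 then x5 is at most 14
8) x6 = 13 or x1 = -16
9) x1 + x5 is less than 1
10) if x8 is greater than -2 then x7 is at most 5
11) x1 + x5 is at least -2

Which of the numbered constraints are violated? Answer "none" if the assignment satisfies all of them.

All constraints are satisfied.

1) x8 = 1 is odd — holds.
2) x6 = 13 is in {13, 14, 9, 17, 18} — holds.
3) x3 = -8 is even — holds.
4) x5 + x3 = 13 + (-8) = 5 — holds.
5) 5x3 + 2x7 = 5(-8) + 2(2) = -36 — holds.
6) values -15 <= 1 <= 13 — holds.
7) x6 = 13, not > 16; antecedent false, conditional vacuously true — holds.
8) x6 = 13 = 13 (first disjunct) — holds.
9) x1 + x5 = -15 + 13 = -2; -2 < 1 — holds.
10) x8 = 1 > -2, so we need x7 ≤ 5; x7 = 2 ≤ 5 — holds.
11) x1 + x5 = -15 + 13 = -2; -2 ≥ -2 — holds.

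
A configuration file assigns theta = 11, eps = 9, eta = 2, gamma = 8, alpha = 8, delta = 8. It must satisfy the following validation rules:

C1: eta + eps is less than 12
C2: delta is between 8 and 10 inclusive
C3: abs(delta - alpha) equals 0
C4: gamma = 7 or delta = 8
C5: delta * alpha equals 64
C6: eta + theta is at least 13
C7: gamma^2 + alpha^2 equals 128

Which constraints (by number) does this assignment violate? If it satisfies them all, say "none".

Yes — all constraints hold.

C1: eta + eps = 2 + 9 = 11; 11 < 12 — holds.
C2: delta = 8 lies in [8, 10] — holds.
C3: abs(8 - 8) = 0 — holds.
C4: gamma = 8 ≠ 7, but delta = 8 = 8 (second disjunct) — holds.
C5: delta * alpha = 8 * 8 = 64 — holds.
C6: eta + theta = 2 + 11 = 13; 13 ≥ 13 — holds.
C7: gamma^2 + alpha^2 = 8^2 + 8^2 = 64 + 64 = 128 — holds.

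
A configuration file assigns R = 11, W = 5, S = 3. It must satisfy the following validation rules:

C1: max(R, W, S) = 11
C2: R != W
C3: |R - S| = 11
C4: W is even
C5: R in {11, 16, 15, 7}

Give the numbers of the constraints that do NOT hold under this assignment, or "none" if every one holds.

Constraints 3 and 4 are violated.

C1: max(11, 5, 3) = 11 — holds.
C2: R = 11, W = 5; distinct — holds.
C3: |11 - 3| = 8, not 11 — fails.
C4: W = 5 is odd — fails.
C5: R = 11 is in {11, 16, 15, 7} — holds.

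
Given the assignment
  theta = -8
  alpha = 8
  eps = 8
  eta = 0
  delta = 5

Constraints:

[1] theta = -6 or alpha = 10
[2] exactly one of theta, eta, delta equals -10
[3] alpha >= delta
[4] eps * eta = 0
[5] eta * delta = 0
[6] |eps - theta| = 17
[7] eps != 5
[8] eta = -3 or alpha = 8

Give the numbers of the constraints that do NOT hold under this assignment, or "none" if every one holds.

No — constraints 1, 2, and 6 are not satisfied.

[1] theta = -8 ≠ -6 and alpha = 8 ≠ 10; both disjuncts false  no
[2] theta=-8, eta=0, delta=5; 0 of them equal -10, not exactly one  no
[3] alpha = 8, delta = 5; 8 ≥ 5  yes
[4] eps * eta = 8 * 0 = 0  yes
[5] eta * delta = 0 * 5 = 0  yes
[6] |8 - (-8)| = 16, not 17  no
[7] eps = 8, and 8 ≠ 5  yes
[8] eta = 0 ≠ -3, but alpha = 8 = 8 (second disjunct)  yes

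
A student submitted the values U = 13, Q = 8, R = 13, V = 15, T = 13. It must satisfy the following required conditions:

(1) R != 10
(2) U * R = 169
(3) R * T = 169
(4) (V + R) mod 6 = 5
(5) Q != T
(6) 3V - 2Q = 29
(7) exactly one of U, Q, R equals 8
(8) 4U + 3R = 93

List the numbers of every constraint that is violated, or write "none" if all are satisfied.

(1) R = 13, and 13 ≠ 10  OK
(2) U * R = 13 * 13 = 169  OK
(3) R * T = 13 * 13 = 169  OK
(4) V + R = 28; 28 mod 6 = 4, not 5  FAIL
(5) Q = 8, T = 13; distinct  OK
(6) 3V - 2Q = 3(15) - 2(8) = 29  OK
(7) U=13, Q=8, R=13; 1 of them equals 8  OK
(8) 4U + 3R = 4(13) + 3(13) = 91, not 93  FAIL

Constraints 4 and 8 do not hold.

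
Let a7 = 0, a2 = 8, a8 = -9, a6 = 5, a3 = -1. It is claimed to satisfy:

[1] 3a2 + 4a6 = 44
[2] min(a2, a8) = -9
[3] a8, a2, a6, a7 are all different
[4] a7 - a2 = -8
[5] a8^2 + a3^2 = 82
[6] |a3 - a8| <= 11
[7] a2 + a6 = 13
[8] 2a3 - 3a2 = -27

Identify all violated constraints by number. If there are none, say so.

[1] 3a2 + 4a6 = 3(8) + 4(5) = 44 — satisfied.
[2] min(8, -9) = -9 — satisfied.
[3] values -9, 8, 5, 0 are pairwise distinct — satisfied.
[4] a7 - a2 = 0 - 8 = -8 — satisfied.
[5] a8^2 + a3^2 = (-9)^2 + (-1)^2 = 81 + 1 = 82 — satisfied.
[6] |-1 - (-9)| = 8; 8 ≤ 11 — satisfied.
[7] a2 + a6 = 8 + 5 = 13 — satisfied.
[8] 2a3 - 3a2 = 2(-1) - 3(8) = -26, not -27 — violated.

Violated: 8.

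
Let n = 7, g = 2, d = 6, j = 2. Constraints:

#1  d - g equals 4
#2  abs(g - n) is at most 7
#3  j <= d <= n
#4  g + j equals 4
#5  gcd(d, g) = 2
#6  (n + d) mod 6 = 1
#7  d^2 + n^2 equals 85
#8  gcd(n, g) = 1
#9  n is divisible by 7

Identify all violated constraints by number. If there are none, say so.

#1 d - g = 6 - 2 = 4 — holds.
#2 abs(2 - 7) = 5; 5 ≤ 7 — holds.
#3 values 2 <= 6 <= 7 — holds.
#4 g + j = 2 + 2 = 4 — holds.
#5 gcd(6, 2) = 2 — holds.
#6 n + d = 13; 13 mod 6 = 1 — holds.
#7 d^2 + n^2 = 6^2 + 7^2 = 36 + 49 = 85 — holds.
#8 gcd(7, 2) = 1 — holds.
#9 7 / 7 = 1, so 7 divides 7 — holds.

No violations.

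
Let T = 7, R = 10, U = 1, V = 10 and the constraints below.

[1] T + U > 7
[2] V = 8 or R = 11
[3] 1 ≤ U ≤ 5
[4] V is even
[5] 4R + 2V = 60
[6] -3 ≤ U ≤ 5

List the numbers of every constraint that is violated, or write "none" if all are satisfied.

[1] T + U = 7 + 1 = 8; 8 > 7  ✓
[2] V = 10 ≠ 8 and R = 10 ≠ 11; both disjuncts false  ✗
[3] U = 1 lies in [1, 5]  ✓
[4] V = 10 is even  ✓
[5] 4R + 2V = 4(10) + 2(10) = 60  ✓
[6] U = 1 lies in [-3, 5]  ✓

Constraint 2 does not hold.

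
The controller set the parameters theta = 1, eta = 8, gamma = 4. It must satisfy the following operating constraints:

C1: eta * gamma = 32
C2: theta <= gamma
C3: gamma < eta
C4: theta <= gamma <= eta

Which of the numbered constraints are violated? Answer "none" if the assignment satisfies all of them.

C1: eta * gamma = 8 * 4 = 32  holds
C2: theta = 1, gamma = 4; 1 ≤ 4  holds
C3: gamma = 4, eta = 8; 4 < 8  holds
C4: values 1 <= 4 <= 8  holds

None — every constraint holds.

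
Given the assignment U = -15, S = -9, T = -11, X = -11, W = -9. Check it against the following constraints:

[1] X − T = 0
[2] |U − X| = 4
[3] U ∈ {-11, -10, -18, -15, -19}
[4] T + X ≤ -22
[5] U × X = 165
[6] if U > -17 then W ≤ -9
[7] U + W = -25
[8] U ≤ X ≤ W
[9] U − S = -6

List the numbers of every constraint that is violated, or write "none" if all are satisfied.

Constraint 7 does not hold.

[1] X − T = -11 − (-11) = 0 — satisfied.
[2] |-15 − (-11)| = 4 — satisfied.
[3] U = -15 is in {-11, -10, -18, -15, -19} — satisfied.
[4] T + X = -11 + (-11) = -22; -22 ≤ -22 — satisfied.
[5] U × X = -15 × (-11) = 165 — satisfied.
[6] U = -15 > -17, so we need W ≤ -9; W = -9 ≤ -9 — satisfied.
[7] U + W = -15 + (-9) = -24, not -25 — violated.
[8] values -15 ≤ -11 ≤ -9 — satisfied.
[9] U − S = -15 − (-9) = -6 — satisfied.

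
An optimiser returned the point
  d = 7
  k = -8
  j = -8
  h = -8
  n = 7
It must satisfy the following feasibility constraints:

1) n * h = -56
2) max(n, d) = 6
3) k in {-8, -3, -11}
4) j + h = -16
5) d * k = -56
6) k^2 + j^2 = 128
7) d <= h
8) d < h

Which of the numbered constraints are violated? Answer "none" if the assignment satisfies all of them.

1) n * h = 7 * (-8) = -56  OK
2) max(7, 7) = 7, not 6  FAIL
3) k = -8 is in {-8, -3, -11}  OK
4) j + h = -8 + (-8) = -16  OK
5) d * k = 7 * (-8) = -56  OK
6) k^2 + j^2 = (-8)^2 + (-8)^2 = 64 + 64 = 128  OK
7) d = 7, h = -8; 7 > -8 (want ≤)  FAIL
8) d = 7, h = -8; 7 ≥ -8 (want <)  FAIL

No — constraints 2, 7, and 8 are not satisfied.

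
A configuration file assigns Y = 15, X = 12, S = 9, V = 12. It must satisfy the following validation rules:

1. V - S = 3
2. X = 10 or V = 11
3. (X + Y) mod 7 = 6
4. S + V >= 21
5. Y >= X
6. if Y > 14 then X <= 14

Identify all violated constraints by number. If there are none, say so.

1. V - S = 12 - 9 = 3  yes
2. X = 12 ≠ 10 and V = 12 ≠ 11; both disjuncts false  no
3. X + Y = 27; 27 mod 7 = 6  yes
4. S + V = 9 + 12 = 21; 21 ≥ 21  yes
5. Y = 15, X = 12; 15 ≥ 12  yes
6. Y = 15 > 14, so we need X ≤ 14; X = 12 ≤ 14  yes

Constraint 2 is violated.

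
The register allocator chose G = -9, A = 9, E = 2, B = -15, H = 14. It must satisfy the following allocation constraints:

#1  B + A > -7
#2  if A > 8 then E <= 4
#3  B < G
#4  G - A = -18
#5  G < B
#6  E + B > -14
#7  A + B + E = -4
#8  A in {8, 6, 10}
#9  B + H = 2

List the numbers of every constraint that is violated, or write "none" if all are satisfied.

Violated: 5, 8, and 9.

#1 B + A = -15 + 9 = -6; -6 > -7  true
#2 A = 9 > 8, so we need E ≤ 4; E = 2 ≤ 4  true
#3 B = -15, G = -9; -15 < -9  true
#4 G - A = -9 - 9 = -18  true
#5 G = -9, B = -15; -9 ≥ -15 (want <)  false
#6 E + B = 2 + (-15) = -13; -13 > -14  true
#7 A + B + E = 9 + (-15) + 2 = -4  true
#8 A = 9 is not in {8, 6, 10}  false
#9 B + H = -15 + 14 = -1, not 2  false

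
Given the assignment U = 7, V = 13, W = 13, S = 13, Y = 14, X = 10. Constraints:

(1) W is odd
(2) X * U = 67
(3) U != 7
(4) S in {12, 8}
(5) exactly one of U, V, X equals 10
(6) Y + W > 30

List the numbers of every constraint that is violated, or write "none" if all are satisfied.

The assignment fails constraints 2, 3, 4, 6.

(1) W = 13 is odd — OK.
(2) X * U = 10 * 7 = 70, not 67 — violated.
(3) U = 7, but 7 is required to differ — violated.
(4) S = 13 is not in {12, 8} — violated.
(5) U=7, V=13, X=10; 1 of them equals 10 — OK.
(6) Y + W = 14 + 13 = 27; 27 ≤ 30, bound 30 not met — violated.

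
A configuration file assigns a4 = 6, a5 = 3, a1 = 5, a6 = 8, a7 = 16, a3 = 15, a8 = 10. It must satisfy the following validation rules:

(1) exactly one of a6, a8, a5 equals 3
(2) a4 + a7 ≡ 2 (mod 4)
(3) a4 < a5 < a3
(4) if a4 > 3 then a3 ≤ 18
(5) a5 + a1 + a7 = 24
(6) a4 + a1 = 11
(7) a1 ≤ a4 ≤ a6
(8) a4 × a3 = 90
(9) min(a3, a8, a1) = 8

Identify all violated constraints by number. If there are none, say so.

The assignment fails constraints 3, 9.

(1) a6=8, a8=10, a5=3; 1 of them equals 3 — holds.
(2) a4 + a7 = 22; 22 mod 4 = 2 — holds.
(3) values 6, 3, 15; a4 = 6 is not < a5 = 3 — does not hold.
(4) a4 = 6 > 3, so we need a3 ≤ 18; a3 = 15 ≤ 18 — holds.
(5) a5 + a1 + a7 = 3 + 5 + 16 = 24 — holds.
(6) a4 + a1 = 6 + 5 = 11 — holds.
(7) values 5 ≤ 6 ≤ 8 — holds.
(8) a4 × a3 = 6 × 15 = 90 — holds.
(9) min(15, 10, 5) = 5, not 8 — does not hold.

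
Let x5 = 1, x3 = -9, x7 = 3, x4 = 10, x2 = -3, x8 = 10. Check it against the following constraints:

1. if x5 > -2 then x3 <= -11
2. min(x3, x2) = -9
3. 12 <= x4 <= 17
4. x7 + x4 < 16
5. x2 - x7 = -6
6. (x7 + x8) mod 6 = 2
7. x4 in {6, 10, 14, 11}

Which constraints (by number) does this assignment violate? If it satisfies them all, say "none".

1. x5 = 1 > -2, so we need x3 ≤ -11; but x3 = -9 > -11  false
2. min(-9, -3) = -9  true
3. x4 = 10 is outside [12, 17]  false
4. x7 + x4 = 3 + 10 = 13; 13 < 16  true
5. x2 - x7 = -3 - 3 = -6  true
6. x7 + x8 = 13; 13 mod 6 = 1, not 2  false
7. x4 = 10 is in {6, 10, 14, 11}  true

Violated: 1, 3, and 6.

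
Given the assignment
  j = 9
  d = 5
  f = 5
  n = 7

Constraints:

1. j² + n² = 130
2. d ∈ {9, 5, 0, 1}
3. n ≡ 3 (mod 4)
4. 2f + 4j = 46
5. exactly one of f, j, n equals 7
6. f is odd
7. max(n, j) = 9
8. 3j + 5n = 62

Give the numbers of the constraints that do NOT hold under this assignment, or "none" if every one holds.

1. j² + n² = 9² + 7² = 81 + 49 = 130 — holds.
2. d = 5 is in {9, 5, 0, 1} — holds.
3. 7 mod 4 = 3 — holds.
4. 2f + 4j = 2(5) + 4(9) = 46 — holds.
5. f=5, j=9, n=7; 1 of them equals 7 — holds.
6. f = 5 is odd — holds.
7. max(7, 9) = 9 — holds.
8. 3j + 5n = 3(9) + 5(7) = 62 — holds.

None — every constraint holds.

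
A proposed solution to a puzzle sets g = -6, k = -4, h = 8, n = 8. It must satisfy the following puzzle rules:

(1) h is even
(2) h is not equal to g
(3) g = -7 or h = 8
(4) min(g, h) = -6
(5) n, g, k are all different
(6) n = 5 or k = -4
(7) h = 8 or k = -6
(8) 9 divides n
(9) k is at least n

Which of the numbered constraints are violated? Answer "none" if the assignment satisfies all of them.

Violated: 8, 9.

(1) h = 8 is even  OK
(2) h = 8, g = -6; distinct  OK
(3) g = -6 ≠ -7, but h = 8 = 8 (second disjunct)  OK
(4) min(-6, 8) = -6  OK
(5) values 8, -6, -4 are pairwise distinct  OK
(6) n = 8 ≠ 5, but k = -4 = -4 (second disjunct)  OK
(7) h = 8 = 8 (first disjunct)  OK
(8) 8 = 9*0 + 8, so 9 does not divide 8  FAIL
(9) k = -4, n = 8; -4 < 8 (want ≥)  FAIL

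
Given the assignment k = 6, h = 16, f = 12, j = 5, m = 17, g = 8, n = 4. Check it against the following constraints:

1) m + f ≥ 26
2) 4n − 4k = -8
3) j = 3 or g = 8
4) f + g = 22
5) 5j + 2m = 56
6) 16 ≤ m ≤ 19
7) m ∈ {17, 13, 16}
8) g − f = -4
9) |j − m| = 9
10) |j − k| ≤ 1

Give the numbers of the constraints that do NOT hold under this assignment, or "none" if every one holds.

No — constraints 4, 5, and 9 are not satisfied.

1) m + f = 17 + 12 = 29; 29 ≥ 26  OK
2) 4n − 4k = 4(4) − 4(6) = -8  OK
3) j = 5 ≠ 3, but g = 8 = 8 (second disjunct)  OK
4) f + g = 12 + 8 = 20, not 22  FAIL
5) 5j + 2m = 5(5) + 2(17) = 59, not 56  FAIL
6) m = 17 lies in [16, 19]  OK
7) m = 17 is in {17, 13, 16}  OK
8) g − f = 8 − 12 = -4  OK
9) |5 − 17| = 12, not 9  FAIL
10) |5 − 6| = 1; 1 ≤ 1  OK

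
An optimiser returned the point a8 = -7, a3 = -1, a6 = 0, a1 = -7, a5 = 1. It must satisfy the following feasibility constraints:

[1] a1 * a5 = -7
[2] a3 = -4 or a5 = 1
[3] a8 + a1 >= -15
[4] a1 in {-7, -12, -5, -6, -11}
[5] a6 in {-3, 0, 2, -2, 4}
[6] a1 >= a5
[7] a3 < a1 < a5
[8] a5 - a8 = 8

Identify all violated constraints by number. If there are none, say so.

No — constraints 6 and 7 are not satisfied.

[1] a1 * a5 = -7 * 1 = -7  ✔
[2] a3 = -1 ≠ -4, but a5 = 1 = 1 (second disjunct)  ✔
[3] a8 + a1 = -7 + (-7) = -14; -14 ≥ -15  ✔
[4] a1 = -7 is in {-7, -12, -5, -6, -11}  ✔
[5] a6 = 0 is in {-3, 0, 2, -2, 4}  ✔
[6] a1 = -7, a5 = 1; -7 < 1 (want ≥)  ✘
[7] values -1, -7, 1; a3 = -1 is not < a1 = -7  ✘
[8] a5 - a8 = 1 - (-7) = 8  ✔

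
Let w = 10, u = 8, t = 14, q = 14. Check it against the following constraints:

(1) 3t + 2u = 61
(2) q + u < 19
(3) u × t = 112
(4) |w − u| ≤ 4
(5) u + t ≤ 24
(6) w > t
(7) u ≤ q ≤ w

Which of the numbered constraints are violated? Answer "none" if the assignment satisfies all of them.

(1) 3t + 2u = 3(14) + 2(8) = 58, not 61 — violated.
(2) q + u = 14 + 8 = 22; 22 ≥ 19, bound 19 not met — violated.
(3) u × t = 8 × 14 = 112 — OK.
(4) |10 − 8| = 2; 2 ≤ 4 — OK.
(5) u + t = 8 + 14 = 22; 22 ≤ 24 — OK.
(6) w = 10, t = 14; 10 ≤ 14 (want >) — violated.
(7) values 8, 14, 10; q = 14 is not ≤ w = 10 — violated.

No — constraints 1, 2, 6, 7 are not satisfied.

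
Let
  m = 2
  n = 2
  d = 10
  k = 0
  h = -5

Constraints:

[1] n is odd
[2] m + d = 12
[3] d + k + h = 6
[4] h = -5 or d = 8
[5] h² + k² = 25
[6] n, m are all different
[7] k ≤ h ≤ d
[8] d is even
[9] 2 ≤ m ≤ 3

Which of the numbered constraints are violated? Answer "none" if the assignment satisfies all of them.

[1] n = 2 is even — violated.
[2] m + d = 2 + 10 = 12 — satisfied.
[3] d + k + h = 10 + 0 + (-5) = 5, not 6 — violated.
[4] h = -5 = -5 (first disjunct) — satisfied.
[5] h² + k² = (-5)² + 0² = 25 + 0 = 25 — satisfied.
[6] n = m = 2, not all different — violated.
[7] values 0, -5, 10; k = 0 is not ≤ h = -5 — violated.
[8] d = 10 is even — satisfied.
[9] m = 2 lies in [2, 3] — satisfied.

No — constraints 1, 3, 6, 7 are not satisfied.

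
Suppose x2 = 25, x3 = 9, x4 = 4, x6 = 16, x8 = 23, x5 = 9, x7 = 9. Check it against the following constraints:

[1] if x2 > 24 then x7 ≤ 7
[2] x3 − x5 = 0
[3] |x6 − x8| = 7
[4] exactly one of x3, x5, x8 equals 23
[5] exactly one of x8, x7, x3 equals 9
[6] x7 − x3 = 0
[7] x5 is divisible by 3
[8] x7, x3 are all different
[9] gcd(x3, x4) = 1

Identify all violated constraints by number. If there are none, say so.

[1] x2 = 25 > 24, so we need x7 ≤ 7; but x7 = 9 > 7 — fails.
[2] x3 − x5 = 9 − 9 = 0 — holds.
[3] |16 − 23| = 7 — holds.
[4] x3=9, x5=9, x8=23; 1 of them equals 23 — holds.
[5] x8=23, x7=9, x3=9; 2 of them equal 9, not exactly one — fails.
[6] x7 − x3 = 9 − 9 = 0 — holds.
[7] 9 / 3 = 3, so 3 divides 9 — holds.
[8] x7 = x3 = 9, not all different — fails.
[9] gcd(9, 4) = 1 — holds.

Constraints 1, 5, and 8 are violated.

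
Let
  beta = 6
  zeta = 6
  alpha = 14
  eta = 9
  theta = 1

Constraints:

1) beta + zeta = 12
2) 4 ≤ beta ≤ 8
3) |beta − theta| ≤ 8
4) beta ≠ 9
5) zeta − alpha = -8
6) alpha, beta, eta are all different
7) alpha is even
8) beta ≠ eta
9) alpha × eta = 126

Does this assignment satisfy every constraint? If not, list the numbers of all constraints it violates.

1) beta + zeta = 6 + 6 = 12  holds
2) beta = 6 lies in [4, 8]  holds
3) |6 − 1| = 5; 5 ≤ 8  holds
4) beta = 6, and 6 ≠ 9  holds
5) zeta − alpha = 6 − 14 = -8  holds
6) values 14, 6, 9 are pairwise distinct  holds
7) alpha = 14 is even  holds
8) beta = 6, eta = 9; distinct  holds
9) alpha × eta = 14 × 9 = 126  holds

No violations.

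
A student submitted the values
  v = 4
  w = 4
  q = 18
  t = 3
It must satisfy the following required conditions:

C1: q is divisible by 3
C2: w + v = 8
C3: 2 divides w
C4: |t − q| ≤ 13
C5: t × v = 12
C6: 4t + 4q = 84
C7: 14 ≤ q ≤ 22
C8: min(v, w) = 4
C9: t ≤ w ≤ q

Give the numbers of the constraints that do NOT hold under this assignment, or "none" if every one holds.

Constraint 4 does not hold.

C1: 18 / 3 = 6, so 3 divides 18  ✔
C2: w + v = 4 + 4 = 8  ✔
C3: 4 / 2 = 2, so 2 divides 4  ✔
C4: |3 − 18| = 15; 15 > 13, exceeds bound 13  ✘
C5: t × v = 3 × 4 = 12  ✔
C6: 4t + 4q = 4(3) + 4(18) = 84  ✔
C7: q = 18 lies in [14, 22]  ✔
C8: min(4, 4) = 4  ✔
C9: values 3 ≤ 4 ≤ 18  ✔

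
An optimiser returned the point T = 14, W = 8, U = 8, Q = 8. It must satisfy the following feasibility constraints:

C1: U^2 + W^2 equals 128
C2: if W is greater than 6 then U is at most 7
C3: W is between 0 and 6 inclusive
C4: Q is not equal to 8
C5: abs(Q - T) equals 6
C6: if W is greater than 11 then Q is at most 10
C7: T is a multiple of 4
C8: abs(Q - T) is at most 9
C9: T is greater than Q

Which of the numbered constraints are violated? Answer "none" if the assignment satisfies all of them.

Violated: 2, 3, 4, and 7.

C1: U^2 + W^2 = 8^2 + 8^2 = 64 + 64 = 128  yes
C2: W = 8 > 6, so we need U ≤ 7; but U = 8 > 7  no
C3: W = 8 is outside [0, 6]  no
C4: Q = 8, but 8 is required to differ  no
C5: abs(8 - 14) = 6  yes
C6: W = 8, not > 11; antecedent false, conditional vacuously true  yes
C7: 14 = 4*3 + 2, so 4 does not divide 14  no
C8: abs(8 - 14) = 6; 6 ≤ 9  yes
C9: T = 14, Q = 8; 14 > 8  yes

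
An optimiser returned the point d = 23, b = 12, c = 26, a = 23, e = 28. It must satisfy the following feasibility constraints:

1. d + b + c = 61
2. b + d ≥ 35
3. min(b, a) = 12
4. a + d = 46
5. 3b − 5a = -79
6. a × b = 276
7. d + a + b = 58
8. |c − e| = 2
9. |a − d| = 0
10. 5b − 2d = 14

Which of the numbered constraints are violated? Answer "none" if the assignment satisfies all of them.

No violations.

1. d + b + c = 23 + 12 + 26 = 61  holds
2. b + d = 12 + 23 = 35; 35 ≥ 35  holds
3. min(12, 23) = 12  holds
4. a + d = 23 + 23 = 46  holds
5. 3b − 5a = 3(12) − 5(23) = -79  holds
6. a × b = 23 × 12 = 276  holds
7. d + a + b = 23 + 23 + 12 = 58  holds
8. |26 − 28| = 2  holds
9. |23 − 23| = 0  holds
10. 5b − 2d = 5(12) − 2(23) = 14  holds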